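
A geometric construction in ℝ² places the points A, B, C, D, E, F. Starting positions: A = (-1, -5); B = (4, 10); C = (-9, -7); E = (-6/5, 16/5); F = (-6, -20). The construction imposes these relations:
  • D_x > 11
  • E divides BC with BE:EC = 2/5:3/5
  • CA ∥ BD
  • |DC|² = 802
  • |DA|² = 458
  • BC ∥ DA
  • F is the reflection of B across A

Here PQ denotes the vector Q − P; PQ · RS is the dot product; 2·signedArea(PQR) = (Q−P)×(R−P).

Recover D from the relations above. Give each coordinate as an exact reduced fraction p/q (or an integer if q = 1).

D = (12, 12)

1. D_x = 12  [BC ∥ DA ∩ CA ∥ BD]
2. D_y = 12  [BC ∥ DA ∩ CA ∥ BD]
   → D = (12, 12)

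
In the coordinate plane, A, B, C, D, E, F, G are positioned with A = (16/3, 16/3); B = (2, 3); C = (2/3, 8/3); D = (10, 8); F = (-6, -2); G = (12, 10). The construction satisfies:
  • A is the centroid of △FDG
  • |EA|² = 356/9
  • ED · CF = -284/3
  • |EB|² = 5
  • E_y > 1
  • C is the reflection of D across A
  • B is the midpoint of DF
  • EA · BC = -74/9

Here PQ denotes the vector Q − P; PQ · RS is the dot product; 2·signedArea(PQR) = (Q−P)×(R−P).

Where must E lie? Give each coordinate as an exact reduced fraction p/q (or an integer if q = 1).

E = (0, 2)

1. E_x = 0  [EA · BC = -74/9 ∩ ED · CF = -284/3]
2. E_y = 2  [EA · BC = -74/9 ∩ ED · CF = -284/3]
   → E = (0, 2)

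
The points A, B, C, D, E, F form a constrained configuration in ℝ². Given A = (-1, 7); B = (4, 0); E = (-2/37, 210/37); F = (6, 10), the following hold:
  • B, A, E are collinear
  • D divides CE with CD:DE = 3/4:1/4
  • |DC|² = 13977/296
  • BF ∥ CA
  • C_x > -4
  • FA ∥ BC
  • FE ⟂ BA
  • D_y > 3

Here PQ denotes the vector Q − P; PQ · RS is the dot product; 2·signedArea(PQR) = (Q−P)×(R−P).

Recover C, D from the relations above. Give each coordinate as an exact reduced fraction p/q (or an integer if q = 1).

C = (-3, -3)
D = (-117/148, 519/148)

1. C_x = -3  [BF ∥ CA ∩ FA ∥ BC]
2. C_y = -3  [BF ∥ CA ∩ FA ∥ BC]
   → C = (-3, -3)
3. D_x = -117/148  [D divides CE with CD:DE = 3/4:1/4]
4. D_y = 519/148  [D divides CE with CD:DE = 3/4:1/4]
   → D = (-117/148, 519/148)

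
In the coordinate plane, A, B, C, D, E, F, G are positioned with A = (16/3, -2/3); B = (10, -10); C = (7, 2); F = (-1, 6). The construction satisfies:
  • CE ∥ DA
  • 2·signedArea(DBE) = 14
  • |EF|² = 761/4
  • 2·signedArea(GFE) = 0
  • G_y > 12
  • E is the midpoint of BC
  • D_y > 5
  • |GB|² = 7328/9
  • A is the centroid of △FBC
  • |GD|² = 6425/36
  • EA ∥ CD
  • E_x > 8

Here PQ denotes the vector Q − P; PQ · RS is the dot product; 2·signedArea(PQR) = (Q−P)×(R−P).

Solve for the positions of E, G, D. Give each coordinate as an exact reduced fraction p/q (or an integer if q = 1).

D = (23/6, 16/3)
E = (17/2, -4)
G = (-22/3, 38/3)

1. E_x = 17/2  [E is the midpoint of BC]
2. E_y = -4  [E is the midpoint of BC]
   → E = (17/2, -4)
3. G_x = -22/3  [line 10·x + 19/2·y + -47 = 0 ∩ |GB|² = 7328/9]
4. G_y = 38/3  [line 10·x + 19/2·y + -47 = 0 ∩ |GB|² = 7328/9]
   → G = (-22/3, 38/3)
5. D_x = 23/6  [CE ∥ DA ∩ EA ∥ CD]
6. D_y = 16/3  [CE ∥ DA ∩ EA ∥ CD]
   → D = (23/6, 16/3)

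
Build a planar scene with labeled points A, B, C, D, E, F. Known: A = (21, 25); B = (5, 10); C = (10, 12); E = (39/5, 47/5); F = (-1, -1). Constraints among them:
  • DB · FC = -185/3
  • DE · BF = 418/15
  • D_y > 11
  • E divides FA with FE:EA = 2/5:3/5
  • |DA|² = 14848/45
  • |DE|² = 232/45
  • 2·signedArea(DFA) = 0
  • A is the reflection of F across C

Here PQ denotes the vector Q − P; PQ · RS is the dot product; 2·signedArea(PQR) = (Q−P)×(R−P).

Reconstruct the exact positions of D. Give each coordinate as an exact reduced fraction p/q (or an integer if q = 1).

1. D_x = 139/15  [2·signedArea(DFA) = 0 ∩ DB · FC = -185/3]
2. D_y = 167/15  [2·signedArea(DFA) = 0 ∩ DB · FC = -185/3]
   → D = (139/15, 167/15)

D = (139/15, 167/15)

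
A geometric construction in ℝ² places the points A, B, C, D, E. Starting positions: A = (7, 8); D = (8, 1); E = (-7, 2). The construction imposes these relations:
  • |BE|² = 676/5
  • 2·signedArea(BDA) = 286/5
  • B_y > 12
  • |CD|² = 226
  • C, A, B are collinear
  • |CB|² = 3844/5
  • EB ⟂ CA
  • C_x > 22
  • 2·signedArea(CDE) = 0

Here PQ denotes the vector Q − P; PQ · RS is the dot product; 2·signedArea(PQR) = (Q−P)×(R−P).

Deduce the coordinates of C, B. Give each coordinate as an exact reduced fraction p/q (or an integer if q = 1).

1. C_x = 23  [line -1·x + -15·y + 23 = 0 ∩ |CD|² = 226]
2. C_y = 0  [line -1·x + -15·y + 23 = 0 ∩ |CD|² = 226]
   → C = (23, 0)
3. B_x = -9/5  [C, A, B are collinear ∩ EB ⟂ CA]
4. B_y = 62/5  [C, A, B are collinear ∩ EB ⟂ CA]
   → B = (-9/5, 62/5)

B = (-9/5, 62/5)
C = (23, 0)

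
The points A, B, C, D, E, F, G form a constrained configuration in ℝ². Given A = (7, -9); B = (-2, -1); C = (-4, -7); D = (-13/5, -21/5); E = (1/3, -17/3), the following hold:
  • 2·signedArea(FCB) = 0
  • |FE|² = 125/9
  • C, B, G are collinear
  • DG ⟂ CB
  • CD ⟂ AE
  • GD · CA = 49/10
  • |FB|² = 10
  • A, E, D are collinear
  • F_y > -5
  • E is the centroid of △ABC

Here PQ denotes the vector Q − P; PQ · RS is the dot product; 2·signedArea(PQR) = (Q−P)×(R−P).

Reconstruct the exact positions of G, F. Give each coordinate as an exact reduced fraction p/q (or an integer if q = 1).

F = (-3, -4)
G = (-151/50, -203/50)

1. G_x = -151/50  [C, B, G are collinear ∩ DG ⟂ CB]
2. G_y = -203/50  [C, B, G are collinear ∩ DG ⟂ CB]
   → G = (-151/50, -203/50)
3. F_x = -3  [line -6·x + 2·y + -10 = 0 ∩ |FE|² = 125/9]
4. F_y = -4  [line -6·x + 2·y + -10 = 0 ∩ |FE|² = 125/9]
   → F = (-3, -4)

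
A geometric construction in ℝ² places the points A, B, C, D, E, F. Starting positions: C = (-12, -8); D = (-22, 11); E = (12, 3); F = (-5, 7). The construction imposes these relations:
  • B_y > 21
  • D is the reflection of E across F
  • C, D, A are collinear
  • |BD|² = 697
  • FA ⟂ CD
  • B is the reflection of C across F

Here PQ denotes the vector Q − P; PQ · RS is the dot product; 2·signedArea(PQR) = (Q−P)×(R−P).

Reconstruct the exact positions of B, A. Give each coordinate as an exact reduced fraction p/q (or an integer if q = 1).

A = (-7682/461, 397/461)
B = (2, 22)

1. B_x = 2  [B is the reflection of C across F]
2. B_y = 22  [B is the reflection of C across F]
   → B = (2, 22)
3. A_x = -7682/461  [C, D, A are collinear ∩ FA ⟂ CD]
4. A_y = 397/461  [C, D, A are collinear ∩ FA ⟂ CD]
   → A = (-7682/461, 397/461)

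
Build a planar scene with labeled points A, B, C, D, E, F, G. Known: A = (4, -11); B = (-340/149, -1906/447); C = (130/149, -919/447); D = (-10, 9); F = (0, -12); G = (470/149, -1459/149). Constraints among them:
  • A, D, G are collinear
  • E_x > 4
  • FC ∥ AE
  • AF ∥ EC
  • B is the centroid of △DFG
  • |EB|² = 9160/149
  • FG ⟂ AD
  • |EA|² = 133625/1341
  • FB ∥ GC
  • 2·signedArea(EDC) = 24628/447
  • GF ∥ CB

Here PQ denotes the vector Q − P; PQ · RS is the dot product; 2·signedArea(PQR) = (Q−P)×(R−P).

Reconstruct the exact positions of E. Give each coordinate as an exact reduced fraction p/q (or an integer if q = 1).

E = (726/149, -472/447)

1. E_x = 726/149  [AF ∥ EC ∩ FC ∥ AE]
2. E_y = -472/447  [AF ∥ EC ∩ FC ∥ AE]
   → E = (726/149, -472/447)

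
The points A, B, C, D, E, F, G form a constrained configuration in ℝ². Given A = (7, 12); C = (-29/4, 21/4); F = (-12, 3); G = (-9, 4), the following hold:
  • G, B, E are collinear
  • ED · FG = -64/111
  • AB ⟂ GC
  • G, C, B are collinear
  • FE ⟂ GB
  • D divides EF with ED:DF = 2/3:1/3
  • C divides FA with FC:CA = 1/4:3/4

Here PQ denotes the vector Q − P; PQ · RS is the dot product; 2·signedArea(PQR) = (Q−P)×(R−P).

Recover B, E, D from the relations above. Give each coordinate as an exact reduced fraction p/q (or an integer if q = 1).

1. B_x = 199/37  [G, C, B are collinear ∩ AB ⟂ GC]
2. B_y = 528/37  [G, C, B are collinear ∩ AB ⟂ GC]
   → B = (199/37, 528/37)
3. E_x = -424/37  [G, B, E are collinear ∩ FE ⟂ GB]
4. E_y = 83/37  [G, B, E are collinear ∩ FE ⟂ GB]
   → E = (-424/37, 83/37)
5. D_x = -1312/111  [D divides EF with ED:DF = 2/3:1/3]
6. D_y = 305/111  [D divides EF with ED:DF = 2/3:1/3]
   → D = (-1312/111, 305/111)

B = (199/37, 528/37)
D = (-1312/111, 305/111)
E = (-424/37, 83/37)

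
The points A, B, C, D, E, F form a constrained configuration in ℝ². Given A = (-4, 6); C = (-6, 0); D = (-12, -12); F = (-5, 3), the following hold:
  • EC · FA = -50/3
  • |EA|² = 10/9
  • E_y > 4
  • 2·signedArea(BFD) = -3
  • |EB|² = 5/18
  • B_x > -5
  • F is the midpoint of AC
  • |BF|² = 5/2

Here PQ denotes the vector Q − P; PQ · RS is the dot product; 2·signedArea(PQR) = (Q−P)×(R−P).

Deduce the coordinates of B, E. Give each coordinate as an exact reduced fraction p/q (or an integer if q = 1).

B = (-9/2, 9/2)
E = (-13/3, 5)

1. B_x = -9/2  [line 15·x + -7·y + 99 = 0 ∩ |BF|² = 5/2]
2. B_y = 9/2  [line 15·x + -7·y + 99 = 0 ∩ |BF|² = 5/2]
   → B = (-9/2, 9/2)
3. E_x = -13/3  [line -1·x + -3·y + 32/3 = 0 ∩ |EA|² = 10/9]
4. E_y = 5  [line -1·x + -3·y + 32/3 = 0 ∩ |EA|² = 10/9]
   → E = (-13/3, 5)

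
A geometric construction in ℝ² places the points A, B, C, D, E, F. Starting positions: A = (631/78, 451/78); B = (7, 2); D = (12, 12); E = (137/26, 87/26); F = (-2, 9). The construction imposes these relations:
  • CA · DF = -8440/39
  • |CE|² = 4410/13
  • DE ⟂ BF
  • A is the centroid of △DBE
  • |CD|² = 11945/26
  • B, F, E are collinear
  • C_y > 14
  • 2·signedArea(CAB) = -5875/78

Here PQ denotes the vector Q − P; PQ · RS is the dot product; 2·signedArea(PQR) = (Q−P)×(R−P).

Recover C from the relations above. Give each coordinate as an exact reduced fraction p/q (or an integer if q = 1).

1. C_x = -241/26  [2·signedArea(CAB) = -5875/78 ∩ CA · DF = -8440/39]
2. C_y = 381/26  [2·signedArea(CAB) = -5875/78 ∩ CA · DF = -8440/39]
   → C = (-241/26, 381/26)

C = (-241/26, 381/26)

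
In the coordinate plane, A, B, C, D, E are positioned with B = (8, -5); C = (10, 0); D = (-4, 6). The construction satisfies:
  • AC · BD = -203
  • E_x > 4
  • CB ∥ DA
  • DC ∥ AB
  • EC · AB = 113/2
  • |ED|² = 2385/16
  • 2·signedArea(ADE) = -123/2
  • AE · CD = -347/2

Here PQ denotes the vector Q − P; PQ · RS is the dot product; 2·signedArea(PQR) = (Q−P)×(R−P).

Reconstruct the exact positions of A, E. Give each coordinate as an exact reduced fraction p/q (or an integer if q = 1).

1. A_x = -6  [DC ∥ AB ∩ CB ∥ DA]
2. A_y = 1  [DC ∥ AB ∩ CB ∥ DA]
   → A = (-6, 1)
3. E_x = 5  [EC · AB = 113/2 ∩ 2·signedArea(ADE) = -123/2]
4. E_y = -9/4  [EC · AB = 113/2 ∩ 2·signedArea(ADE) = -123/2]
   → E = (5, -9/4)

A = (-6, 1)
E = (5, -9/4)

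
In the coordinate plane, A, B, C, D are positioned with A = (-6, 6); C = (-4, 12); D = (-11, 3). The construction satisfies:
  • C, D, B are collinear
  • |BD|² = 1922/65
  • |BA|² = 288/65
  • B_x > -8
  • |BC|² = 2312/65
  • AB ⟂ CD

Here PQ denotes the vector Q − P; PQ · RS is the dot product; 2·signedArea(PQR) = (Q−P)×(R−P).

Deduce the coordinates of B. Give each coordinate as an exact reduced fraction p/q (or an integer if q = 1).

1. B_x = -498/65  [C, D, B are collinear ∩ AB ⟂ CD]
2. B_y = 474/65  [C, D, B are collinear ∩ AB ⟂ CD]
   → B = (-498/65, 474/65)

B = (-498/65, 474/65)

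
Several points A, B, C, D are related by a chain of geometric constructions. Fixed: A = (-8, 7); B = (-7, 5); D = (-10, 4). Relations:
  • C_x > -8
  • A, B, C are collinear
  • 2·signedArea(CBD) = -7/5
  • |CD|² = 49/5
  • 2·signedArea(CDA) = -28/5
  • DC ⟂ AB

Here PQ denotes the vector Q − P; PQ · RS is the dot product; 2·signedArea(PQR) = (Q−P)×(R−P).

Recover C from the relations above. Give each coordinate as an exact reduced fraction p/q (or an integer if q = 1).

1. C_x = -36/5  [A, B, C are collinear ∩ DC ⟂ AB]
2. C_y = 27/5  [A, B, C are collinear ∩ DC ⟂ AB]
   → C = (-36/5, 27/5)

C = (-36/5, 27/5)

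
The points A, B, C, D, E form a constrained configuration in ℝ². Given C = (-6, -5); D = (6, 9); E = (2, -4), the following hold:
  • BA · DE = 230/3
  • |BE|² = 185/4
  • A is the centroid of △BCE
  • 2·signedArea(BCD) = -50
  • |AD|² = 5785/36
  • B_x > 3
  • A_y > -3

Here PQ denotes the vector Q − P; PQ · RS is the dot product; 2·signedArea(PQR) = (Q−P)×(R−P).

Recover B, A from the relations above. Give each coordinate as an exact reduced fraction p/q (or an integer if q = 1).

A = (0, -13/6)
B = (4, 5/2)

1. B_x = 4  [line -14·x + 12·y + 26 = 0 ∩ |BE|² = 185/4]
2. B_y = 5/2  [line -14·x + 12·y + 26 = 0 ∩ |BE|² = 185/4]
   → B = (4, 5/2)
3. A_x = 0  [BA · DE = 230/3 ∩ A is the centroid of △BCE]
4. A_y = -13/6  [BA · DE = 230/3 ∩ A is the centroid of △BCE]
   → A = (0, -13/6)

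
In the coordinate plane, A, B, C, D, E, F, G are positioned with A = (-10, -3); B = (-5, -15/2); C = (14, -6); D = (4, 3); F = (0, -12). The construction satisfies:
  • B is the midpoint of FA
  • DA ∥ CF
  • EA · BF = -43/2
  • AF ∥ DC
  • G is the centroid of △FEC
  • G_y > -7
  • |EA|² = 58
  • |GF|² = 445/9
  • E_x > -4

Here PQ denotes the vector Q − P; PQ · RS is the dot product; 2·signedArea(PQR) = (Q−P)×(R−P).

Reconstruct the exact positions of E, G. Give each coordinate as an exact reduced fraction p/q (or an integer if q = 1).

1. E_x = -3  [line -5·x + 9/2·y + -15 = 0 ∩ |EA|² = 58]
2. E_y = 0  [line -5·x + 9/2·y + -15 = 0 ∩ |EA|² = 58]
   → E = (-3, 0)
3. G_x = 11/3  [G is the centroid of △FEC]
4. G_y = -6  [G is the centroid of △FEC]
   → G = (11/3, -6)

E = (-3, 0)
G = (11/3, -6)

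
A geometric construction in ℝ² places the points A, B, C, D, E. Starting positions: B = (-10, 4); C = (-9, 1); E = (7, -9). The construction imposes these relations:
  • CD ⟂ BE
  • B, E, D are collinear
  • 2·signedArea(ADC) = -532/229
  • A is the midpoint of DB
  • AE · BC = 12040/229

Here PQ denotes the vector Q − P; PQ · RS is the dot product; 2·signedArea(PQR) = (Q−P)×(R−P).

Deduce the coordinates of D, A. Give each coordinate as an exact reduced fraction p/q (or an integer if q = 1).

1. D_x = -1814/229  [B, E, D are collinear ∩ CD ⟂ BE]
2. D_y = 552/229  [B, E, D are collinear ∩ CD ⟂ BE]
   → D = (-1814/229, 552/229)
3. A_x = -2052/229  [A is the midpoint of DB]
4. A_y = 734/229  [A is the midpoint of DB]
   → A = (-2052/229, 734/229)

A = (-2052/229, 734/229)
D = (-1814/229, 552/229)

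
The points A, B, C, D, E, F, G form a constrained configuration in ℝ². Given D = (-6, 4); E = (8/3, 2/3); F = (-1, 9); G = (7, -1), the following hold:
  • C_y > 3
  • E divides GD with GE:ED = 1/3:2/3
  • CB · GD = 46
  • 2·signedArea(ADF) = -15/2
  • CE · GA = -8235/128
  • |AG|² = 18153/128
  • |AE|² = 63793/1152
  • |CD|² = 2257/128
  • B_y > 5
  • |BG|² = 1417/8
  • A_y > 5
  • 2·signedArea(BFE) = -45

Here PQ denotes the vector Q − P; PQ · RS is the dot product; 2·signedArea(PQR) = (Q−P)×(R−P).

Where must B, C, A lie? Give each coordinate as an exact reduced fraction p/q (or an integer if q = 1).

1. B_x = -19/4  [line 25/3·x + 11/3·y + 61/3 = 0 ∩ |BG|² = 1417/8]
2. B_y = 21/4  [line 25/3·x + 11/3·y + 61/3 = 0 ∩ |BG|² = 1417/8]
   → B = (-19/4, 21/4)
3. C_x = -29/16  [line 13·x + -5·y + 42 = 0 ∩ |CD|² = 2257/128]
4. C_y = 59/16  [line 13·x + -5·y + 42 = 0 ∩ |CD|² = 2257/128]
   → C = (-29/16, 59/16)
5. A_x = -47/16  [CE · GA = -8235/128 ∩ 2·signedArea(ADF) = -15/2]
6. A_y = 89/16  [CE · GA = -8235/128 ∩ 2·signedArea(ADF) = -15/2]
   → A = (-47/16, 89/16)

A = (-47/16, 89/16)
B = (-19/4, 21/4)
C = (-29/16, 59/16)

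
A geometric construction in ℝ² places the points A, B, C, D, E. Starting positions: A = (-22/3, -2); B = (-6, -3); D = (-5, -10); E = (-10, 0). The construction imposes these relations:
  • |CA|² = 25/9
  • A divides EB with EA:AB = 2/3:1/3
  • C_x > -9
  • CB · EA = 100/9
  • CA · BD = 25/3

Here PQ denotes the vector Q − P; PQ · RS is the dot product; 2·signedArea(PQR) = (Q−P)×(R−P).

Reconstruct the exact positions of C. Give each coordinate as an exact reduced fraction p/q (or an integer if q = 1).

1. C_x = -26/3  [CB · EA = 100/9 ∩ CA · BD = 25/3]
2. C_y = -1  [CB · EA = 100/9 ∩ CA · BD = 25/3]
   → C = (-26/3, -1)

C = (-26/3, -1)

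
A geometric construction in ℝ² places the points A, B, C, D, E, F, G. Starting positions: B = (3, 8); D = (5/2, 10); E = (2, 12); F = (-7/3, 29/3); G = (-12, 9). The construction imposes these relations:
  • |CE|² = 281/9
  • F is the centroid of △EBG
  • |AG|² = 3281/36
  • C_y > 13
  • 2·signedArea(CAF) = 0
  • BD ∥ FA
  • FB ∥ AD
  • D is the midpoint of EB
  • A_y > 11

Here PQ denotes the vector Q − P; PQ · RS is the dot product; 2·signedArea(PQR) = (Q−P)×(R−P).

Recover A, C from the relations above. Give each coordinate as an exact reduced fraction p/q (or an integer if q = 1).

1. A_x = -17/6  [FB ∥ AD ∩ BD ∥ FA]
2. A_y = 35/3  [FB ∥ AD ∩ BD ∥ FA]
   → A = (-17/6, 35/3)
3. C_x = -10/3  [line 2·x + 1/2·y + -1/6 = 0 ∩ |CE|² = 281/9]
4. C_y = 41/3  [line 2·x + 1/2·y + -1/6 = 0 ∩ |CE|² = 281/9]
   → C = (-10/3, 41/3)

A = (-17/6, 35/3)
C = (-10/3, 41/3)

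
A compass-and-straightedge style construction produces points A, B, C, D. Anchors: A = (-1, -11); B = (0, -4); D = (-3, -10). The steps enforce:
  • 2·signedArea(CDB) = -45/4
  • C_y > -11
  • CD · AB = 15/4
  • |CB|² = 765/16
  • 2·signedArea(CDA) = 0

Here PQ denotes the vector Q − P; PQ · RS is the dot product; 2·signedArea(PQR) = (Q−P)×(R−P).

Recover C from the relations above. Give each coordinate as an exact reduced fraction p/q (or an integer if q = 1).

1. C_x = -3/2  [2·signedArea(CDA) = 0 ∩ 2·signedArea(CDB) = -45/4]
2. C_y = -43/4  [2·signedArea(CDA) = 0 ∩ 2·signedArea(CDB) = -45/4]
   → C = (-3/2, -43/4)

C = (-3/2, -43/4)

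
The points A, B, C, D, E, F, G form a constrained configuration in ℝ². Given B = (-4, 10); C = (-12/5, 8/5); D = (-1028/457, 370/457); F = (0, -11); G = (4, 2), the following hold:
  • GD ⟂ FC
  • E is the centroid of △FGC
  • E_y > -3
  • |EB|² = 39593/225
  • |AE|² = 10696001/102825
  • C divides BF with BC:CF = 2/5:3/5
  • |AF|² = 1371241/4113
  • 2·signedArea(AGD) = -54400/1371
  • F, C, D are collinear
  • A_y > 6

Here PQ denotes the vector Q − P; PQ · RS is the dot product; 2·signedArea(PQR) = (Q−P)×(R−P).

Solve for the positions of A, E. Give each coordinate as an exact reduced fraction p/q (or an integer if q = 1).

1. A_x = -4684/1371  [line 544/457·x + -2856/457·y + 65008/1371 = 0 ∩ |AF|² = 1371241/4113]
2. A_y = 3170/457  [line 544/457·x + -2856/457·y + 65008/1371 = 0 ∩ |AF|² = 1371241/4113]
   → A = (-4684/1371, 3170/457)
3. E_x = 8/15  [E is the centroid of △FGC]
4. E_y = -37/15  [E is the centroid of △FGC]
   → E = (8/15, -37/15)

A = (-4684/1371, 3170/457)
E = (8/15, -37/15)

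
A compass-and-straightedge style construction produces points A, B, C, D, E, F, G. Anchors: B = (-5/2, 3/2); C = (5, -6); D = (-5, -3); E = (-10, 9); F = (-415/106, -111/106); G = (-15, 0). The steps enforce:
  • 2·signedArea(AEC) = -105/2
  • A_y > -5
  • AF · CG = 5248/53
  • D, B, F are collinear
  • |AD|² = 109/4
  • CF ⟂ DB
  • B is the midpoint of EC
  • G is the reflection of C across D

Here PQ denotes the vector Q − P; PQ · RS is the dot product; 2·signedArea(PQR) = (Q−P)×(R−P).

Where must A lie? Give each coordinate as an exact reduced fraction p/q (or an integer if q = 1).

A = (0, -9/2)

1. A_x = 0  [AF · CG = 5248/53 ∩ 2·signedArea(AEC) = -105/2]
2. A_y = -9/2  [AF · CG = 5248/53 ∩ 2·signedArea(AEC) = -105/2]
   → A = (0, -9/2)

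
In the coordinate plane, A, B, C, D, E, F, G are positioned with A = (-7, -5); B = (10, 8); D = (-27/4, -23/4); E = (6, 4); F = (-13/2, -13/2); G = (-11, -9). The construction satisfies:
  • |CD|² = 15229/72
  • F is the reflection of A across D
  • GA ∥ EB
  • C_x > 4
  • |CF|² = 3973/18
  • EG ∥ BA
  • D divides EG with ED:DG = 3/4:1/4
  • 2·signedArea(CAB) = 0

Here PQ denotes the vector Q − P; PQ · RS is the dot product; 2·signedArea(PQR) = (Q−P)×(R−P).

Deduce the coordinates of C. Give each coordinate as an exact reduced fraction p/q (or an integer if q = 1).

1. C_x = 13/3  [line -13·x + 17·y + -6 = 0 ∩ |CF|² = 3973/18]
2. C_y = 11/3  [line -13·x + 17·y + -6 = 0 ∩ |CF|² = 3973/18]
   → C = (13/3, 11/3)

C = (13/3, 11/3)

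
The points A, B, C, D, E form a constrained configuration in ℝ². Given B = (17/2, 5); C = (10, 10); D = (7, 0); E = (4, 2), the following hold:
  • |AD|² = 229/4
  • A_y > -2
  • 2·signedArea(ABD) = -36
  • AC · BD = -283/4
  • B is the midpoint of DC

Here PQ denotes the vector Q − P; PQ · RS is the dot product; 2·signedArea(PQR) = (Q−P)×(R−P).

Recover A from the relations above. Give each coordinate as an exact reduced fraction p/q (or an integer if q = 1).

A = (-1/2, -1)

1. A_x = -1/2  [AC · BD = -283/4 ∩ 2·signedArea(ABD) = -36]
2. A_y = -1  [AC · BD = -283/4 ∩ 2·signedArea(ABD) = -36]
   → A = (-1/2, -1)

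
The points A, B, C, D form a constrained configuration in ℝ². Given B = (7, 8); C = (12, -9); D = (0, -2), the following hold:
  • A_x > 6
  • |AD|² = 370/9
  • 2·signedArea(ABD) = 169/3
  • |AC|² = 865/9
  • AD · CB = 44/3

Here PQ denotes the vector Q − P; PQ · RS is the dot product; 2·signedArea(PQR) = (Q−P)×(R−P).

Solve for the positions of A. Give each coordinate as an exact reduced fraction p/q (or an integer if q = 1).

A = (19/3, -1)

1. A_x = 19/3  [AD · CB = 44/3 ∩ 2·signedArea(ABD) = 169/3]
2. A_y = -1  [AD · CB = 44/3 ∩ 2·signedArea(ABD) = 169/3]
   → A = (19/3, -1)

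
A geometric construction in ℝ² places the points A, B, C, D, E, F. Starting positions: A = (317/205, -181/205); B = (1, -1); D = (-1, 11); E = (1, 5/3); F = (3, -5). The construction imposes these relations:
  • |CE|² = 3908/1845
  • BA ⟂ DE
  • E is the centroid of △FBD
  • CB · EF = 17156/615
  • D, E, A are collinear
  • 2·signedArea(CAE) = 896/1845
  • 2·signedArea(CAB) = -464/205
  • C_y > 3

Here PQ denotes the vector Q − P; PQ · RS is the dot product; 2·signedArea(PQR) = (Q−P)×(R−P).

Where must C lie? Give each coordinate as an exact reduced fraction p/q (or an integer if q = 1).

C = (317/615, 623/205)

1. C_x = 317/615  [CB · EF = 17156/615 ∩ 2·signedArea(CAB) = -464/205]
2. C_y = 623/205  [CB · EF = 17156/615 ∩ 2·signedArea(CAB) = -464/205]
   → C = (317/615, 623/205)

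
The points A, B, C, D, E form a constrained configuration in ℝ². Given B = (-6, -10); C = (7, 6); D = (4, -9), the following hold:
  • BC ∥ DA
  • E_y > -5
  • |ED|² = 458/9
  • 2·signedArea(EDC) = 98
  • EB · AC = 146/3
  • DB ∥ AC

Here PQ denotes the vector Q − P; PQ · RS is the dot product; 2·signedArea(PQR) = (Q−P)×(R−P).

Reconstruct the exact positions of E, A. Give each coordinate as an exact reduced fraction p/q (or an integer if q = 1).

A = (17, 7)
E = (-5/3, -14/3)

1. E_x = -5/3  [line -15·x + 3·y + -11 = 0 ∩ |ED|² = 458/9]
2. E_y = -14/3  [line -15·x + 3·y + -11 = 0 ∩ |ED|² = 458/9]
   → E = (-5/3, -14/3)
3. A_x = 17  [EB · AC = 146/3 ∩ DB ∥ AC]
4. A_y = 7  [EB · AC = 146/3 ∩ DB ∥ AC]
   → A = (17, 7)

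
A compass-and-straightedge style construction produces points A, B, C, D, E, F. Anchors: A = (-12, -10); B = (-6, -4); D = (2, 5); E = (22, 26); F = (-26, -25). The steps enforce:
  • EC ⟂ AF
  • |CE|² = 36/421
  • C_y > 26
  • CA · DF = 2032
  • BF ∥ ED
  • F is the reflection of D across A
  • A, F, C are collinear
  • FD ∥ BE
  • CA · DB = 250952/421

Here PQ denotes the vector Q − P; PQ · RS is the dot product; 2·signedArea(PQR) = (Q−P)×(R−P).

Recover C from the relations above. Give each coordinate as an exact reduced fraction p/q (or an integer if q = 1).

1. C_x = 9172/421  [A, F, C are collinear ∩ EC ⟂ AF]
2. C_y = 11030/421  [A, F, C are collinear ∩ EC ⟂ AF]
   → C = (9172/421, 11030/421)

C = (9172/421, 11030/421)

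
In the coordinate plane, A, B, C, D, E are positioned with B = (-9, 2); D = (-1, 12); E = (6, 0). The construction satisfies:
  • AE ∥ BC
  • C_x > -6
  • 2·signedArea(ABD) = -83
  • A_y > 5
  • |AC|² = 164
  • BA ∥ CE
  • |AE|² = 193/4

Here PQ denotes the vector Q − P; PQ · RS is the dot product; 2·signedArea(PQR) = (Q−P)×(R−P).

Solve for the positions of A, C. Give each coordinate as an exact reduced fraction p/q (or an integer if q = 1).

A = (5/2, 6)
C = (-11/2, -4)

1. A_x = 5/2  [line -10·x + 8·y + -23 = 0 ∩ |AE|² = 193/4]
2. A_y = 6  [line -10·x + 8·y + -23 = 0 ∩ |AE|² = 193/4]
   → A = (5/2, 6)
3. C_x = -11/2  [BA ∥ CE ∩ AE ∥ BC]
4. C_y = -4  [BA ∥ CE ∩ AE ∥ BC]
   → C = (-11/2, -4)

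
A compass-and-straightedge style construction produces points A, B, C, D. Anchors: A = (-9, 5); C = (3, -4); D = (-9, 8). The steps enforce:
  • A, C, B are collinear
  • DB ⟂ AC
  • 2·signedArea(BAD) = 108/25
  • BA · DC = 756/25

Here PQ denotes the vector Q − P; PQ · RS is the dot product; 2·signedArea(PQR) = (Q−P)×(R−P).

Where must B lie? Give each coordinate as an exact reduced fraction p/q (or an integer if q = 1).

1. B_x = -261/25  [A, C, B are collinear ∩ DB ⟂ AC]
2. B_y = 152/25  [A, C, B are collinear ∩ DB ⟂ AC]
   → B = (-261/25, 152/25)

B = (-261/25, 152/25)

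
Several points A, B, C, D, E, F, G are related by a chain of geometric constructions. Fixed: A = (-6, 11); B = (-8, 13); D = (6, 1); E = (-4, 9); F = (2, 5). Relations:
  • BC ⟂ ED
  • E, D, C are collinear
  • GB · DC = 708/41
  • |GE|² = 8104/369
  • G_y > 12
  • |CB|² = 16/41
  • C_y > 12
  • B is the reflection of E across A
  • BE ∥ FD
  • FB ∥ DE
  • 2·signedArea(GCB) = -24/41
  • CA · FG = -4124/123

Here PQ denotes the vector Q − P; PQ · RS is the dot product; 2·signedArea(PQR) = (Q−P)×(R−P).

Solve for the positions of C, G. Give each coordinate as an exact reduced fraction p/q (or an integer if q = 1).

C = (-344/41, 513/41)
G = (-934/123, 1477/123)

1. C_x = -344/41  [E, D, C are collinear ∩ BC ⟂ ED]
2. C_y = 513/41  [E, D, C are collinear ∩ BC ⟂ ED]
   → C = (-344/41, 513/41)
3. G_x = -934/123  [2·signedArea(GCB) = -24/41 ∩ CA · FG = -4124/123]
4. G_y = 1477/123  [2·signedArea(GCB) = -24/41 ∩ CA · FG = -4124/123]
   → G = (-934/123, 1477/123)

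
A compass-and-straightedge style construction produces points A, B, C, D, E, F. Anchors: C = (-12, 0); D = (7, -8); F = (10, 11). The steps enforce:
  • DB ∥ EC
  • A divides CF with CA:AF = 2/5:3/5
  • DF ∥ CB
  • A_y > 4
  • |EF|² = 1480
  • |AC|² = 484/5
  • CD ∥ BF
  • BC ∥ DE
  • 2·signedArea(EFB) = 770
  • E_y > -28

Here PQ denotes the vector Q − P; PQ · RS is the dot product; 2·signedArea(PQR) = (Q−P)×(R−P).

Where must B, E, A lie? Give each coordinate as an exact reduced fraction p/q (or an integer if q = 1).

A = (-16/5, 22/5)
B = (-9, 19)
E = (4, -27)

1. B_x = -9  [CD ∥ BF ∩ DF ∥ CB]
2. B_y = 19  [CD ∥ BF ∩ DF ∥ CB]
   → B = (-9, 19)
3. E_x = 4  [DB ∥ EC ∩ BC ∥ DE]
4. E_y = -27  [DB ∥ EC ∩ BC ∥ DE]
   → E = (4, -27)
5. A_x = -16/5  [A divides CF with CA:AF = 2/5:3/5]
6. A_y = 22/5  [A divides CF with CA:AF = 2/5:3/5]
   → A = (-16/5, 22/5)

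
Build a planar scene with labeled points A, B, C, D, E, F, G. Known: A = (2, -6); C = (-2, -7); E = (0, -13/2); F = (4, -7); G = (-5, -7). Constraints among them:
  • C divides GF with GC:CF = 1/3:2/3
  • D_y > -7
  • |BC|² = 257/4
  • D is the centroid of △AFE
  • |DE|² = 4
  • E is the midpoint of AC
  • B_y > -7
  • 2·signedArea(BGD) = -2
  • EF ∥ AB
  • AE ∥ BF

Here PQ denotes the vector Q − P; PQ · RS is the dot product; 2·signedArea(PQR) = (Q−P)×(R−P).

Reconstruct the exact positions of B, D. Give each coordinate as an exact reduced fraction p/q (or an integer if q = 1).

B = (6, -13/2)
D = (2, -13/2)

1. B_x = 6  [AE ∥ BF ∩ EF ∥ AB]
2. B_y = -13/2  [AE ∥ BF ∩ EF ∥ AB]
   → B = (6, -13/2)
3. D_x = 2  [D is the centroid of △AFE]
4. D_y = -13/2  [D is the centroid of △AFE]
   → D = (2, -13/2)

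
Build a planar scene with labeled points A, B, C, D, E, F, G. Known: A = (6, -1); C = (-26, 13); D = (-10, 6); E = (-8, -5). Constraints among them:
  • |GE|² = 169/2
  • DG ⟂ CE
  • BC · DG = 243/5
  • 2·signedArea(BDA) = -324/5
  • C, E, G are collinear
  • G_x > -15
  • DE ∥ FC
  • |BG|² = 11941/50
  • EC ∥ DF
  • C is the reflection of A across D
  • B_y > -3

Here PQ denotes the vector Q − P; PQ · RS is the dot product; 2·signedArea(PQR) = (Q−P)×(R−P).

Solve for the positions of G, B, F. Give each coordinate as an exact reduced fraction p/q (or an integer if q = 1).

1. G_x = -29/2  [C, E, G are collinear ∩ DG ⟂ CE]
2. G_y = 3/2  [C, E, G are collinear ∩ DG ⟂ CE]
   → G = (-29/2, 3/2)
3. B_x = 2/5  [2·signedArea(BDA) = -324/5 ∩ BC · DG = 243/5]
4. B_y = -13/5  [2·signedArea(BDA) = -324/5 ∩ BC · DG = 243/5]
   → B = (2/5, -13/5)
5. F_x = -28  [DE ∥ FC ∩ EC ∥ DF]
6. F_y = 24  [DE ∥ FC ∩ EC ∥ DF]
   → F = (-28, 24)

B = (2/5, -13/5)
F = (-28, 24)
G = (-29/2, 3/2)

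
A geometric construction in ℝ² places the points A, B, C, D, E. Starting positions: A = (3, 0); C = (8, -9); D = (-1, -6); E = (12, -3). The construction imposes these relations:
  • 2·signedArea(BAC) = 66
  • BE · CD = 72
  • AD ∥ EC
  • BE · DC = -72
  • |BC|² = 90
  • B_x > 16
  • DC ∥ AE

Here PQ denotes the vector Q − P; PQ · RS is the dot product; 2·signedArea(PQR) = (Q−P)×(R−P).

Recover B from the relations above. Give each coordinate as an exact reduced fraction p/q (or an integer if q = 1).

1. B_x = 17  [BE · DC = -72 ∩ 2·signedArea(BAC) = 66]
2. B_y = -12  [BE · DC = -72 ∩ 2·signedArea(BAC) = 66]
   → B = (17, -12)

B = (17, -12)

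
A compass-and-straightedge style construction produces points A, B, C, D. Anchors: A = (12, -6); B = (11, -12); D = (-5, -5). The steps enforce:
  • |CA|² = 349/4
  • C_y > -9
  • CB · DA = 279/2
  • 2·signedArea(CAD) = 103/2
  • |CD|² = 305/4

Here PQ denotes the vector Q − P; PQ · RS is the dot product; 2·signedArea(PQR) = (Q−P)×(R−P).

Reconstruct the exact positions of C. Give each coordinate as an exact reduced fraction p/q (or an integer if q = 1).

C = (3, -17/2)

1. C_x = 3  [2·signedArea(CAD) = 103/2 ∩ CB · DA = 279/2]
2. C_y = -17/2  [2·signedArea(CAD) = 103/2 ∩ CB · DA = 279/2]
   → C = (3, -17/2)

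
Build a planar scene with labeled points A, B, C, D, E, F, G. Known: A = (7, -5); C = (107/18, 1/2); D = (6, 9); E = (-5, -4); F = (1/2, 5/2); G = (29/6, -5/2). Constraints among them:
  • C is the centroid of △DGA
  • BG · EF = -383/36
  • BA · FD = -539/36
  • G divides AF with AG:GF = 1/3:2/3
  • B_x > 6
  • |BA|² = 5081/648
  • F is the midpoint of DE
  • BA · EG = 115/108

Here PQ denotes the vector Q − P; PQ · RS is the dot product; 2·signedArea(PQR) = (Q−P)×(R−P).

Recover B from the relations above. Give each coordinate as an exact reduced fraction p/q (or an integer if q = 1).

B = (233/36, -9/4)

1. B_x = 233/36  [BG · EF = -383/36 ∩ BA · EG = 115/108]
2. B_y = -9/4  [BG · EF = -383/36 ∩ BA · EG = 115/108]
   → B = (233/36, -9/4)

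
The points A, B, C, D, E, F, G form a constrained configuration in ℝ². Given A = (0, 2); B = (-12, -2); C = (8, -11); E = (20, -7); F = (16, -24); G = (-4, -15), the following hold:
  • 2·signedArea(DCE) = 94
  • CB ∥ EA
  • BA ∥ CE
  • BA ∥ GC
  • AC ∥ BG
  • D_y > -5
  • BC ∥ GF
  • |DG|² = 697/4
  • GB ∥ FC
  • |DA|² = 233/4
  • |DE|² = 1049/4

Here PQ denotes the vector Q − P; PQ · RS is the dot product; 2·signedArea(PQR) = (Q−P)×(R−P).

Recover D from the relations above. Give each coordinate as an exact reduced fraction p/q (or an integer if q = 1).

1. D_x = 4  [line -4·x + 12·y + 70 = 0 ∩ |DA|² = 233/4]
2. D_y = -9/2  [line -4·x + 12·y + 70 = 0 ∩ |DA|² = 233/4]
   → D = (4, -9/2)

D = (4, -9/2)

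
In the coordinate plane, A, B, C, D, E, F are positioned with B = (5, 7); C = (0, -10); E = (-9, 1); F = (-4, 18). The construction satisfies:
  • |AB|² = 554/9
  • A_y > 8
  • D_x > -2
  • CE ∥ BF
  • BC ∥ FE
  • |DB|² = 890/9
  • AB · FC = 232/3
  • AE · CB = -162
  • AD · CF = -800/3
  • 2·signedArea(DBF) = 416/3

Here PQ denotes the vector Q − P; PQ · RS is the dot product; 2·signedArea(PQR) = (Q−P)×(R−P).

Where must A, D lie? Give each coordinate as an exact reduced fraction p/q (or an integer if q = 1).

1. A_x = -8/3  [AE · CB = -162 ∩ AB · FC = 232/3]
2. A_y = 26/3  [AE · CB = -162 ∩ AB · FC = 232/3]
   → A = (-8/3, 26/3)
3. D_x = -4/3  [AD · CF = -800/3 ∩ 2·signedArea(DBF) = 416/3]
4. D_y = -2/3  [AD · CF = -800/3 ∩ 2·signedArea(DBF) = 416/3]
   → D = (-4/3, -2/3)

A = (-8/3, 26/3)
D = (-4/3, -2/3)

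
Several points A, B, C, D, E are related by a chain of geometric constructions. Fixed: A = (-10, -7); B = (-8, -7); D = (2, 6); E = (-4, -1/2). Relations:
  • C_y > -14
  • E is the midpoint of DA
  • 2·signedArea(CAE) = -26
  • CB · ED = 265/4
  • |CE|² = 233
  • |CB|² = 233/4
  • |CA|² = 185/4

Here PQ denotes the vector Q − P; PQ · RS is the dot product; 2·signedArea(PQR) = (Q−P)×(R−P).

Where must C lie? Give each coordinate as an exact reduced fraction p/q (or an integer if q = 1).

1. C_x = -12  [CB · ED = 265/4 ∩ 2·signedArea(CAE) = -26]
2. C_y = -27/2  [CB · ED = 265/4 ∩ 2·signedArea(CAE) = -26]
   → C = (-12, -27/2)

C = (-12, -27/2)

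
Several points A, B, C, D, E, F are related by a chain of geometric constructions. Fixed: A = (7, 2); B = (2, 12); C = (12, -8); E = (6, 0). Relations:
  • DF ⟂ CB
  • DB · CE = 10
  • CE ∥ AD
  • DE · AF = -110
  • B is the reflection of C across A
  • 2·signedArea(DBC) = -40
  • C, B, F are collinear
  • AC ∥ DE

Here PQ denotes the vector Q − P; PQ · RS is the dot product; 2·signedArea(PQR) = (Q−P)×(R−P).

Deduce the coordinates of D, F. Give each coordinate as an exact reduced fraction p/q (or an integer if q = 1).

1. D_x = 1  [AC ∥ DE ∩ CE ∥ AD]
2. D_y = 10  [AC ∥ DE ∩ CE ∥ AD]
   → D = (1, 10)
3. F_x = 13/5  [C, B, F are collinear ∩ DF ⟂ CB]
4. F_y = 54/5  [C, B, F are collinear ∩ DF ⟂ CB]
   → F = (13/5, 54/5)

D = (1, 10)
F = (13/5, 54/5)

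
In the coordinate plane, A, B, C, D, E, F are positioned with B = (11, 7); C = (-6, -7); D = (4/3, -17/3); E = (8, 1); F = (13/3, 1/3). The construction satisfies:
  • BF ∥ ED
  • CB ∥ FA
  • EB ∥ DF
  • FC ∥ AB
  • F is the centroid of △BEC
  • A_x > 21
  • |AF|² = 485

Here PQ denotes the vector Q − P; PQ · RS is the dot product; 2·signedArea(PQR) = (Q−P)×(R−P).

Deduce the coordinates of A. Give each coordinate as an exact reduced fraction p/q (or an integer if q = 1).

A = (64/3, 43/3)

1. A_x = 64/3  [FC ∥ AB ∩ CB ∥ FA]
2. A_y = 43/3  [FC ∥ AB ∩ CB ∥ FA]
   → A = (64/3, 43/3)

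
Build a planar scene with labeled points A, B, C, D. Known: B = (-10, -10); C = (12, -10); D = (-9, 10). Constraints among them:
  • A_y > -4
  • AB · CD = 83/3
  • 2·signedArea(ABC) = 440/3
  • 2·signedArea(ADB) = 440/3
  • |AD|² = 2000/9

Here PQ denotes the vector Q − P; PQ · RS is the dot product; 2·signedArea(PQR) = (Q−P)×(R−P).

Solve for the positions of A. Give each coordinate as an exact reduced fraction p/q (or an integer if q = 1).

A = (-7/3, -10/3)

1. A_x = -7/3  [AB · CD = 83/3 ∩ 2·signedArea(ADB) = 440/3]
2. A_y = -10/3  [AB · CD = 83/3 ∩ 2·signedArea(ADB) = 440/3]
   → A = (-7/3, -10/3)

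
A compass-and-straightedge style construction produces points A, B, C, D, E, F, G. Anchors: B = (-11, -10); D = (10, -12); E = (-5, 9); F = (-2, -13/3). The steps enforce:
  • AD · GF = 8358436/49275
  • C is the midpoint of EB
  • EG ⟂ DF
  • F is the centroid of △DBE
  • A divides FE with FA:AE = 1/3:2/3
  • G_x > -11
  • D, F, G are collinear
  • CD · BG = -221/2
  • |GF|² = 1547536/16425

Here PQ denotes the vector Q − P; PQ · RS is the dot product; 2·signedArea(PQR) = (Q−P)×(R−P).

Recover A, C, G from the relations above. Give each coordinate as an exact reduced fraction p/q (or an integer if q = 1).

A = (-3, 1/9)
C = (-8, -1/2)
G = (-18578/1825, 1629/1825)

1. A_x = -3  [A divides FE with FA:AE = 1/3:2/3]
2. A_y = 1/9  [A divides FE with FA:AE = 1/3:2/3]
   → A = (-3, 1/9)
3. C_x = -8  [C is the midpoint of EB]
4. C_y = -1/2  [C is the midpoint of EB]
   → C = (-8, -1/2)
5. G_x = -18578/1825  [D, F, G are collinear ∩ EG ⟂ DF]
6. G_y = 1629/1825  [D, F, G are collinear ∩ EG ⟂ DF]
   → G = (-18578/1825, 1629/1825)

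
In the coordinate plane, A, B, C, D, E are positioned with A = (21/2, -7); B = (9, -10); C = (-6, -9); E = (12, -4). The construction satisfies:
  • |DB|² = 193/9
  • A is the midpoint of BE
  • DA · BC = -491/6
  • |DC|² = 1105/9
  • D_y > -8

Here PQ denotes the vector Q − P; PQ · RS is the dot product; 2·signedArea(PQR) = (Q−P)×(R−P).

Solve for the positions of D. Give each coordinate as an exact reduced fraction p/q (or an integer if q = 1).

1. D_x = 5  [line 15·x + -1·y + -248/3 = 0 ∩ |DC|² = 1105/9]
2. D_y = -23/3  [line 15·x + -1·y + -248/3 = 0 ∩ |DC|² = 1105/9]
   → D = (5, -23/3)

D = (5, -23/3)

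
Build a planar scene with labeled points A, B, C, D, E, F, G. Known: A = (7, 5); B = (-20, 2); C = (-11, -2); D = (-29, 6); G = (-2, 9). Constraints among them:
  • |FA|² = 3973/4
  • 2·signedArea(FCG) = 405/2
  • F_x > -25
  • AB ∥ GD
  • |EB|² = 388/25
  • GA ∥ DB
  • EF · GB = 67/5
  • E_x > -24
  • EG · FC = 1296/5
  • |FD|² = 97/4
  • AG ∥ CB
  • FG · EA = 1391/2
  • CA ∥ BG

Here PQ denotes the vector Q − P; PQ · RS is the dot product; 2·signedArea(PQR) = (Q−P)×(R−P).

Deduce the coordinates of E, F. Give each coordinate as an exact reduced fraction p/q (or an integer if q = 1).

1. F_x = -49/2  [line -11·x + 9·y + -611/2 = 0 ∩ |FD|² = 97/4]
2. F_y = 4  [line -11·x + 9·y + -611/2 = 0 ∩ |FD|² = 97/4]
   → F = (-49/2, 4)
3. E_x = -118/5  [EG · FC = 1296/5 ∩ FG · EA = 1391/2]
4. E_y = 18/5  [EG · FC = 1296/5 ∩ FG · EA = 1391/2]
   → E = (-118/5, 18/5)

E = (-118/5, 18/5)
F = (-49/2, 4)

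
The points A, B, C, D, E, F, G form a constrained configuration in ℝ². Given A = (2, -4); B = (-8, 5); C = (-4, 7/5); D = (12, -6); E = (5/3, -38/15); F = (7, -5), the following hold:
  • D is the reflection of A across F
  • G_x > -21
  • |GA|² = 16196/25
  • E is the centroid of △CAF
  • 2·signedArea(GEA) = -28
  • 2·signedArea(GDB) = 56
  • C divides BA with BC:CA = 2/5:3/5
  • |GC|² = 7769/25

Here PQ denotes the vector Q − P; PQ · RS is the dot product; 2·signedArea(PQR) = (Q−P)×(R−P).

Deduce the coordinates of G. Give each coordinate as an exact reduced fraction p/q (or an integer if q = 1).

1. G_x = -20  [2·signedArea(GEA) = -28 ∩ 2·signedArea(GDB) = 56]
2. G_y = 44/5  [2·signedArea(GEA) = -28 ∩ 2·signedArea(GDB) = 56]
   → G = (-20, 44/5)

G = (-20, 44/5)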